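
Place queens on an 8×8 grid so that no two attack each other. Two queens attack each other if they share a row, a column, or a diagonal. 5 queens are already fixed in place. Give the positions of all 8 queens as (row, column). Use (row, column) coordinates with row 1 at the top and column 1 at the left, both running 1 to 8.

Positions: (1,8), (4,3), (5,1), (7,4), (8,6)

(1,8) (2,2) (3,5) (4,3) (5,1) (6,7) (7,4) (8,6)

Row 2: attacked by (1,8)→{7,8}; (4,3)→{1,3,5}; (5,1)→{1,4}; (7,4)→{4}; (8,6)→{6}. Safe: 2. Place at column 2.
Row 3: attacked by (1,8)→{6,8}; (2,2)→{1,2,3}; (4,3)→{2,3,4}; (5,1)→{1,3}; (7,4)→{4,8}; (8,6)→{1,6}. Safe: 5, 7. Place at column 5.
Row 6: attacked by (1,8)→{3,8}; (2,2)→{2,6}; (3,5)→{2,5,8}; (4,3)→{1,3,5}; (5,1)→{1,2}; (7,4)→{3,4,5}; (8,6)→{4,6,8}. Safe: 7. Place at column 7.
Columns [8, 2, 5, 3, 1, 7, 4, 6], r−c [-7, 0, -2, 1, 4, -1, 3, 2], r+c [9, 4, 8, 7, 6, 13, 11, 14] are all distinct, so no two queens attack.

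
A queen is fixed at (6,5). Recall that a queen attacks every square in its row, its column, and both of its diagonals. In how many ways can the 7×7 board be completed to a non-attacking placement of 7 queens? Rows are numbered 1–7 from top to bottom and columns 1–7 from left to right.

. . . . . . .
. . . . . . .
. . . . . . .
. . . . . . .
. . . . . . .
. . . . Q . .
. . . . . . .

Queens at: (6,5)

6

Branch on row 1: col 1 → 1; col 2 → 1; col 3 → 0; col 4 → 1; col 6 → 3; col 7 → 0.
Sum: 1 + 1 + 0 + 1 + 3 + 0 = 6.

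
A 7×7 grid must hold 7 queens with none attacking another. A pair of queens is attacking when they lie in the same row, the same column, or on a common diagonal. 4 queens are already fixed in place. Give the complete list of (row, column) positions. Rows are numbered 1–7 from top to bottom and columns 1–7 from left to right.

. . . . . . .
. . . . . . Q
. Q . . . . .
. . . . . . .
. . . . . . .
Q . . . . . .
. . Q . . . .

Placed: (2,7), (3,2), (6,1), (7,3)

Row 1: attacked by (2,7)→{6,7}; (3,2)→{2,4}; (6,1)→{1,6}; (7,3)→{3}. Safe: 5. Place at column 5.
Row 4: attacked by (1,5)→{2,5}; (2,7)→{5,7}; (3,2)→{1,2,3}; (6,1)→{1,3}; (7,3)→{3,6}. Safe: 4. Place at column 4.
Row 5: attacked by (1,5)→{1,5}; (2,7)→{4,7}; (3,2)→{2,4}; (4,4)→{3,4,5}; (6,1)→{1,2}; (7,3)→{1,3,5}. Safe: 6. Place at column 6.
Columns [5, 7, 2, 4, 6, 1, 3], r−c [-4, -5, 1, 0, -1, 5, 4], r+c [6, 9, 5, 8, 11, 7, 10] are all distinct, so no two queens attack.

(1,5) (2,7) (3,2) (4,4) (5,6) (6,1) (7,3)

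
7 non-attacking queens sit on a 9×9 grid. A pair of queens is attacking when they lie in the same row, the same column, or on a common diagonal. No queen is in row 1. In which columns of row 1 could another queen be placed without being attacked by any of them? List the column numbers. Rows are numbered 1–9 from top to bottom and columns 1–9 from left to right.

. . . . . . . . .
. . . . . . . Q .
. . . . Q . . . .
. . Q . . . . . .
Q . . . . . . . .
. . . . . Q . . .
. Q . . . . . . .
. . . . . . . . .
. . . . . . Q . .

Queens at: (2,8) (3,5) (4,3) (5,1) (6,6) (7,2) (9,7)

(2,8) attacks row 1 at column 8 and diagonals 7, 9.
(3,5) attacks row 1 at column 5 and diagonals 3, 7.
(4,3) attacks row 1 at column 3 and diagonals 6.
(5,1) attacks row 1 at column 1 and diagonals 5.
(6,6) attacks row 1 at column 6 and diagonals 1.
(7,2) attacks row 1 at column 2 and diagonals 8.
(9,7) attacks row 1 at column 7.
Attacked columns: {1, 2, 3, 5, 6, 7, 8, 9}. Safe: {4}.

columns 4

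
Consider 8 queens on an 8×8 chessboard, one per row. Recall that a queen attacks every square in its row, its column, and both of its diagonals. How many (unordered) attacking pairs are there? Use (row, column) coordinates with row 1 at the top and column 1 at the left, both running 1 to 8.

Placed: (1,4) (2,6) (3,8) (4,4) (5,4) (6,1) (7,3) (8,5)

4

Same column: (1,4)–(4,4) (column 4); (1,4)–(5,4) (column 4); (4,4)–(5,4) (column 4).
Same diagonal: (2,6)–(4,4) (|2−4| = |6−4| = 2).
Total attacking pairs: 4.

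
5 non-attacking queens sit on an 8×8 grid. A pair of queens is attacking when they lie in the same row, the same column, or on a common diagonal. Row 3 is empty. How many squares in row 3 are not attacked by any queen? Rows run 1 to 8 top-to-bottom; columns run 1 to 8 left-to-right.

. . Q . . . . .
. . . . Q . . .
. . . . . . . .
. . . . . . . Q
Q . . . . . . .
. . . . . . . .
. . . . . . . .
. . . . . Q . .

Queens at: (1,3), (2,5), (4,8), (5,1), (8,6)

1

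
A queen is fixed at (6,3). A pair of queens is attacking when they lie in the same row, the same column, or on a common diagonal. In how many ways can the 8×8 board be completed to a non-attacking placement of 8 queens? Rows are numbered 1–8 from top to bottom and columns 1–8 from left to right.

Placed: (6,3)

4

Branch on row 1: col 1 → 0; col 2 → 0; col 4 → 2; col 5 → 1; col 6 → 1; col 7 → 0.
Sum: 0 + 0 + 2 + 1 + 1 + 0 = 4.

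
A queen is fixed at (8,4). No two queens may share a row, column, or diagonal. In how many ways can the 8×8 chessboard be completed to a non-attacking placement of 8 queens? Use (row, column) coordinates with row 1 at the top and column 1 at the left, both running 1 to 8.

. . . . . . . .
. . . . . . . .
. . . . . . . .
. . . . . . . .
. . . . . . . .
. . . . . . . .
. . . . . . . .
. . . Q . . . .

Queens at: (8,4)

18

Branch on row 1: col 1 → 1; col 2 → 3; col 3 → 3; col 5 → 3; col 6 → 4; col 7 → 3; col 8 → 1.
Sum: 1 + 3 + 3 + 3 + 4 + 3 + 1 = 18.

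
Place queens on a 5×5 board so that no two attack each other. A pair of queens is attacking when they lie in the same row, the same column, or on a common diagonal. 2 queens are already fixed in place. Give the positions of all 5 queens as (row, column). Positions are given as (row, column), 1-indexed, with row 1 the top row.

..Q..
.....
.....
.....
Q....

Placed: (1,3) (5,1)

(1,3) (2,5) (3,2) (4,4) (5,1)

Row 2: attacked by (1,3)→{2,3,4}; (5,1)→{1,4}. Safe: 5. Place at column 5.
Row 3: attacked by (1,3)→{1,3,5}; (2,5)→{4,5}; (5,1)→{1,3}. Safe: 2. Place at column 2.
Row 4: attacked by (1,3)→{3}; (2,5)→{3,5}; (3,2)→{1,2,3}; (5,1)→{1,2}. Safe: 4. Place at column 4.
Columns [3, 5, 2, 4, 1], r−c [-2, -3, 1, 0, 4], r+c [4, 7, 5, 8, 6] are all distinct, so no two queens attack.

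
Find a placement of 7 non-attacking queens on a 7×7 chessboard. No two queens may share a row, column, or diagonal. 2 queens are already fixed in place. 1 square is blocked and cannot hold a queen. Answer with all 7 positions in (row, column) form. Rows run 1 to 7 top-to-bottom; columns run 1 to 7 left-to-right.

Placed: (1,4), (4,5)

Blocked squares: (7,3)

Row 2: attacked by (1,4)→{3,4,5}; (4,5)→{3,5,7}. Safe: 1, 2, 6. Place at column 2.
Row 3: attacked by (1,4)→{2,4,6}; (2,2)→{1,2,3}; (4,5)→{4,5,6}. Safe: 7. Place at column 7.
Row 5: attacked by (1,4)→{4}; (2,2)→{2,5}; (3,7)→{5,7}; (4,5)→{4,5,6}. Safe: 1, 3. Place at column 3.
Row 6: attacked by (1,4)→{4}; (2,2)→{2,6}; (3,7)→{4,7}; (4,5)→{3,5,7}; (5,3)→{2,3,4}. Safe: 1. Place at column 1.
Row 7: attacked by (1,4)→{4}; (2,2)→{2,7}; (3,7)→{3,7}; (4,5)→{2,5}; (5,3)→{1,3,5}; (6,1)→{1,2}. Blocked: 3. Safe: 6. Place at column 6.
Columns [4, 2, 7, 5, 3, 1, 6], r−c [-3, 0, -4, -1, 2, 5, 1], r+c [5, 4, 10, 9, 8, 7, 13] are all distinct, so no two queens attack.

(1,4) (2,2) (3,7) (4,5) (5,3) (6,1) (7,6)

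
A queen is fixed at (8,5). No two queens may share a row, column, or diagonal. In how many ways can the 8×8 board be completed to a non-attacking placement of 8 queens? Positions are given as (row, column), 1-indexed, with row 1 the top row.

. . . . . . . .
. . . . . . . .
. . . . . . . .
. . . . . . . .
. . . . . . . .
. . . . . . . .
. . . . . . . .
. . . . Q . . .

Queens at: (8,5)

18

Branch on row 1: col 1 → 1; col 2 → 3; col 3 → 4; col 4 → 3; col 6 → 3; col 7 → 3; col 8 → 1.
Sum: 1 + 3 + 4 + 3 + 3 + 3 + 1 = 18.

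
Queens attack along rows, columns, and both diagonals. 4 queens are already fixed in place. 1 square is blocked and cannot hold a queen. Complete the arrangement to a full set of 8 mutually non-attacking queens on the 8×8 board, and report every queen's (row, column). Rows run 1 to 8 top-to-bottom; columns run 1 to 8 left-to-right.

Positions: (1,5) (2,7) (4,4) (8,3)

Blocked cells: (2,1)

(1,5) (2,7) (3,1) (4,4) (5,2) (6,8) (7,6) (8,3)

Row 3: attacked by (1,5)→{3,5,7}; (2,7)→{6,7,8}; (4,4)→{3,4,5}; (8,3)→{3,8}. Safe: 1, 2. Place at column 1.
Row 5: attacked by (1,5)→{1,5}; (2,7)→{4,7}; (3,1)→{1,3}; (4,4)→{3,4,5}; (8,3)→{3,6}. Safe: 2, 8. Place at column 2.
Row 6: attacked by (1,5)→{5}; (2,7)→{3,7}; (3,1)→{1,4}; (4,4)→{2,4,6}; (5,2)→{1,2,3}; (8,3)→{1,3,5}. Safe: 8. Place at column 8.
Row 7: attacked by (1,5)→{5}; (2,7)→{2,7}; (3,1)→{1,5}; (4,4)→{1,4,7}; (5,2)→{2,4}; (6,8)→{7,8}; (8,3)→{2,3,4}. Safe: 6. Place at column 6.
Columns [5, 7, 1, 4, 2, 8, 6, 3], r−c [-4, -5, 2, 0, 3, -2, 1, 5], r+c [6, 9, 4, 8, 7, 14, 13, 11] are all distinct, so no two queens attack.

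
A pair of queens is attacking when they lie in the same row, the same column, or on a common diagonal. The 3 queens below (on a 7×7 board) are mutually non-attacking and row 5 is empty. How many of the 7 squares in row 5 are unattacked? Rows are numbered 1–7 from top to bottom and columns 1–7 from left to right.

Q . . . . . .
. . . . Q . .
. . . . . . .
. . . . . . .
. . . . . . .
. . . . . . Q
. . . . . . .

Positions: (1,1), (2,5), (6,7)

2

(1,1) attacks row 5 at column 1 and diagonals 5.
(2,5) attacks row 5 at column 5 and diagonals 2.
(6,7) attacks row 5 at column 7 and diagonals 6.
Attacked columns: {1, 2, 5, 6, 7}. Safe: {3, 4}.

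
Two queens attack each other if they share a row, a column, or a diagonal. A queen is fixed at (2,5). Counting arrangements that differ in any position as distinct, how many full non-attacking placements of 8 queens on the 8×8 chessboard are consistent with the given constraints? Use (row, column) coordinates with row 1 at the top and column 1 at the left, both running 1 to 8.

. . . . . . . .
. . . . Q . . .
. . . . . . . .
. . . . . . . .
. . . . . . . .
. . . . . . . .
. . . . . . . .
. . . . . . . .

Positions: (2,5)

8

Branch on row 1: col 1 → 1; col 2 → 2; col 3 → 4; col 7 → 1; col 8 → 0.
Sum: 1 + 2 + 4 + 1 + 0 = 8.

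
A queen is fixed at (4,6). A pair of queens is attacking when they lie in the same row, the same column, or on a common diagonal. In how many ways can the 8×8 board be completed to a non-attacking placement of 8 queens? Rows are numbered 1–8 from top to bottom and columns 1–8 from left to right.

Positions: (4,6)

12

Branch on row 1: col 1 → 2; col 2 → 1; col 4 → 1; col 5 → 6; col 7 → 1; col 8 → 1.
Sum: 2 + 1 + 1 + 6 + 1 + 1 = 12.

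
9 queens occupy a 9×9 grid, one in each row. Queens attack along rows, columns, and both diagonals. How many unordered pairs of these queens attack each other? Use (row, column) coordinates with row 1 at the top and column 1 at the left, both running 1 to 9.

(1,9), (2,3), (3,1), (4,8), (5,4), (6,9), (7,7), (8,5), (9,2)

1

Same column: (1,9)–(6,9) (column 9).
Total attacking pairs: 1.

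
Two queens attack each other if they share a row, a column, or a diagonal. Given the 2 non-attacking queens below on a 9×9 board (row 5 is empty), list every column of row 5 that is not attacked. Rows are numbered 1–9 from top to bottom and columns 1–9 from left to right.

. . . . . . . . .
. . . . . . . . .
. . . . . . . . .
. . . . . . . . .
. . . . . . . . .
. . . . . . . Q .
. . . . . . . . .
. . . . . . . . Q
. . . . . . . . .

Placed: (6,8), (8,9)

columns 1, 2, 3, 4, 5

(6,8) attacks row 5 at column 8 and diagonals 7, 9.
(8,9) attacks row 5 at column 9 and diagonals 6.
Attacked columns: {6, 7, 8, 9}. Safe: {1, 2, 3, 4, 5}.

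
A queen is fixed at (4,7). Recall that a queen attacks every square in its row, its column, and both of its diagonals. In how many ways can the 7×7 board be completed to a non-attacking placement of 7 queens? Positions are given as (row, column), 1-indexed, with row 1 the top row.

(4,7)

Branch on row 1: col 1 → 1; col 2 → 2; col 3 → 0; col 5 → 1; col 6 → 2.
Sum: 1 + 2 + 0 + 1 + 2 = 6.

6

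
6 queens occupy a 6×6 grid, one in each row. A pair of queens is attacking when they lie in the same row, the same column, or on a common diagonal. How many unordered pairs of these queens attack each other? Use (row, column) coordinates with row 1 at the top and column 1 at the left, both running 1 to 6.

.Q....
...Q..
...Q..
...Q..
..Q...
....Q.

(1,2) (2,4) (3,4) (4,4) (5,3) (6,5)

Same column: (2,4)–(3,4) (column 4); (2,4)–(4,4) (column 4); (3,4)–(4,4) (column 4).
Same diagonal: (1,2)–(3,4) (|1−3| = |2−4| = 2); (4,4)–(5,3) (|4−5| = |4−3| = 1).
Total attacking pairs: 5.

5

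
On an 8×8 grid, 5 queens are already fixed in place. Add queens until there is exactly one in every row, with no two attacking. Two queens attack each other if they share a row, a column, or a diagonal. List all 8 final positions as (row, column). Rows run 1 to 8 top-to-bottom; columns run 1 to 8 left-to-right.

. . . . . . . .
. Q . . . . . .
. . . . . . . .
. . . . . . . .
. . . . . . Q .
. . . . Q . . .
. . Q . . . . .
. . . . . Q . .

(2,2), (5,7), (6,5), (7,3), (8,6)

Row 1: attacked by (2,2)→{1,2,3}; (5,7)→{3,7}; (6,5)→{5}; (7,3)→{3}; (8,6)→{6}. Safe: 4, 8. Place at column 8.
Row 3: attacked by (1,8)→{6,8}; (2,2)→{1,2,3}; (5,7)→{5,7}; (6,5)→{2,5,8}; (7,3)→{3,7}; (8,6)→{1,6}. Safe: 4. Place at column 4.
Row 4: attacked by (1,8)→{5,8}; (2,2)→{2,4}; (3,4)→{3,4,5}; (5,7)→{6,7,8}; (6,5)→{3,5,7}; (7,3)→{3,6}; (8,6)→{2,6}. Safe: 1. Place at column 1.
Columns [8, 2, 4, 1, 7, 5, 3, 6], r−c [-7, 0, -1, 3, -2, 1, 4, 2], r+c [9, 4, 7, 5, 12, 11, 10, 14] are all distinct, so no two queens attack.

(1,8) (2,2) (3,4) (4,1) (5,7) (6,5) (7,3) (8,6)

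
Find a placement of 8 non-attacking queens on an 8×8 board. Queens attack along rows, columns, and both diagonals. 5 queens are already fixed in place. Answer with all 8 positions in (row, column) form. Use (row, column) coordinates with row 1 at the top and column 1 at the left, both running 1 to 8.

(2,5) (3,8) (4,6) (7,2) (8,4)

(1,1) (2,5) (3,8) (4,6) (5,3) (6,7) (7,2) (8,4)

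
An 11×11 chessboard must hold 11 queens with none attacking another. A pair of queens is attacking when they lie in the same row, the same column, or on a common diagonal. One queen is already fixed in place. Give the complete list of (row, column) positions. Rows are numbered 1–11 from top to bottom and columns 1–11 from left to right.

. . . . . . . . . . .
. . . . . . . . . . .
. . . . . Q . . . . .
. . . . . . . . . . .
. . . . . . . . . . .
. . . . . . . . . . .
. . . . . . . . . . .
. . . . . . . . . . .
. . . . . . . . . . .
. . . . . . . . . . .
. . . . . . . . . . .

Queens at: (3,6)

Row 1: attacked by (3,6)→{4,6,8}. Safe: 1, 2, 3, 5, 7, 9, 10, 11. Place at column 2.
Row 2: attacked by (1,2)→{1,2,3}; (3,6)→{5,6,7}. Safe: 4, 8, 9, 10, 11. Place at column 9.
Row 4: attacked by (1,2)→{2,5}; (2,9)→{7,9,11}; (3,6)→{5,6,7}. Safe: 1, 3, 4, 8, 10. Place at column 1.
Row 5: attacked by (1,2)→{2,6}; (2,9)→{6,9}; (3,6)→{4,6,8}; (4,1)→{1,2}. Safe: 3, 5, 7, 10, 11. Place at column 7.
Row 6: attacked by (1,2)→{2,7}; (2,9)→{5,9}; (3,6)→{3,6,9}; (4,1)→{1,3}; (5,7)→{6,7,8}. Safe: 4, 10, 11. Place at column 4.
Row 7: attacked by (1,2)→{2,8}; (2,9)→{4,9}; (3,6)→{2,6,10}; (4,1)→{1,4}; (5,7)→{5,7,9}; (6,4)→{3,4,5}. Safe: 11. Place at column 11.
Row 8: attacked by (1,2)→{2,9}; (2,9)→{3,9}; (3,6)→{1,6,11}; (4,1)→{1,5}; (5,7)→{4,7,10}; (6,4)→{2,4,6}; (7,11)→{10,11}. Safe: 8. Place at column 8.
Row 9: attacked by (1,2)→{2,10}; (2,9)→{2,9}; (3,6)→{6}; (4,1)→{1,6}; (5,7)→{3,7,11}; (6,4)→{1,4,7}; (7,11)→{9,11}; (8,8)→{7,8,9}. Safe: 5. Place at column 5.
Row 10: attacked by (1,2)→{2,11}; (2,9)→{1,9}; (3,6)→{6}; (4,1)→{1,7}; (5,7)→{2,7}; (6,4)→{4,8}; (7,11)→{8,11}; (8,8)→{6,8,10}; (9,5)→{4,5,6}. Safe: 3. Place at column 3.
Row 11: attacked by (1,2)→{2}; (2,9)→{9}; (3,6)→{6}; (4,1)→{1,8}; (5,7)→{1,7}; (6,4)→{4,9}; (7,11)→{7,11}; (8,8)→{5,8,11}; (9,5)→{3,5,7}; (10,3)→{2,3,4}. Safe: 10. Place at column 10.
Columns [2, 9, 6, 1, 7, 4, 11, 8, 5, 3, 10], r−c [-1, -7, -3, 3, -2, 2, -4, 0, 4, 7, 1], r+c [3, 11, 9, 5, 12, 10, 18, 16, 14, 13, 21] are all distinct, so no two queens attack.

(1,2) (2,9) (3,6) (4,1) (5,7) (6,4) (7,11) (8,8) (9,5) (10,3) (11,10)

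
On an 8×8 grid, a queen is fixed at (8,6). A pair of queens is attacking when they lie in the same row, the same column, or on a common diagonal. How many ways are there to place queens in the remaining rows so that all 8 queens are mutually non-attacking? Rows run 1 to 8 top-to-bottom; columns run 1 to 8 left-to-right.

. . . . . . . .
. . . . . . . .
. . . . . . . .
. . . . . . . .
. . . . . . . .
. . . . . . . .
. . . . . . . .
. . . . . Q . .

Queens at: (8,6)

16

Branch on row 1: col 1 → 0; col 2 → 0; col 3 → 5; col 4 → 4; col 5 → 3; col 7 → 2; col 8 → 2.
Sum: 0 + 0 + 5 + 4 + 3 + 2 + 2 = 16.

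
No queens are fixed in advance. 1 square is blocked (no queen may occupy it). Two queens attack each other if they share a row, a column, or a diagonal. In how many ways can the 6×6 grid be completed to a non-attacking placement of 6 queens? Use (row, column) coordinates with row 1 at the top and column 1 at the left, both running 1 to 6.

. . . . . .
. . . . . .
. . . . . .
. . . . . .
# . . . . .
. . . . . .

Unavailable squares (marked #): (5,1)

Branch on row 1: col 1 → 0; col 2 → 1; col 3 → 0; col 4 → 1; col 5 → 1; col 6 → 0.
Sum: 0 + 1 + 0 + 1 + 1 + 0 = 3.

3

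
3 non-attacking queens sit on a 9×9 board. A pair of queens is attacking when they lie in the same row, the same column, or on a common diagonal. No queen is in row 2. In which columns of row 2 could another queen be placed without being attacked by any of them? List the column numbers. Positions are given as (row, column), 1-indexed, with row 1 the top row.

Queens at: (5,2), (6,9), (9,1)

columns 3, 4, 6, 7

(5,2) attacks row 2 at column 2 and diagonals 5.
(6,9) attacks row 2 at column 9 and diagonals 5.
(9,1) attacks row 2 at column 1 and diagonals 8.
Attacked columns: {1, 2, 5, 8, 9}. Safe: {3, 4, 6, 7}.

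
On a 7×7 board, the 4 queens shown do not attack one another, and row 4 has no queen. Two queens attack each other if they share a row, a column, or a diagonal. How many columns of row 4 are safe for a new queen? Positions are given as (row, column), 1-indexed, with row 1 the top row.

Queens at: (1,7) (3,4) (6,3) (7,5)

1

(1,7) attacks row 4 at column 7 and diagonals 4.
(3,4) attacks row 4 at column 4 and diagonals 3, 5.
(6,3) attacks row 4 at column 3 and diagonals 1, 5.
(7,5) attacks row 4 at column 5 and diagonals 2.
Attacked columns: {1, 2, 3, 4, 5, 7}. Safe: {6}.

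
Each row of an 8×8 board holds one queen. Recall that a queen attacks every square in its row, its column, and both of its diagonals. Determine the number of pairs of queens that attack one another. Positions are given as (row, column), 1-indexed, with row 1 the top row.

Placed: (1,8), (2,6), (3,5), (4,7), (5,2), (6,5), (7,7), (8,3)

6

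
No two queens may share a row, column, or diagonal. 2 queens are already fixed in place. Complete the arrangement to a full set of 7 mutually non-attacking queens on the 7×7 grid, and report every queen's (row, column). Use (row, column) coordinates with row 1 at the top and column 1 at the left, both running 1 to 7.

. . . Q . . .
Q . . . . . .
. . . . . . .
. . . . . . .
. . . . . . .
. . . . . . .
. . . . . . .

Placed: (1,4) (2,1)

(1,4) (2,1) (3,3) (4,6) (5,2) (6,7) (7,5)

Row 3: attacked by (1,4)→{2,4,6}; (2,1)→{1,2}. Safe: 3, 5, 7. Place at column 3.
Row 4: attacked by (1,4)→{1,4,7}; (2,1)→{1,3}; (3,3)→{2,3,4}. Safe: 5, 6. Place at column 6.
Row 5: attacked by (1,4)→{4}; (2,1)→{1,4}; (3,3)→{1,3,5}; (4,6)→{5,6,7}. Safe: 2. Place at column 2.
Row 6: attacked by (1,4)→{4}; (2,1)→{1,5}; (3,3)→{3,6}; (4,6)→{4,6}; (5,2)→{1,2,3}. Safe: 7. Place at column 7.
Row 7: attacked by (1,4)→{4}; (2,1)→{1,6}; (3,3)→{3,7}; (4,6)→{3,6}; (5,2)→{2,4}; (6,7)→{6,7}. Safe: 5. Place at column 5.
Columns [4, 1, 3, 6, 2, 7, 5], r−c [-3, 1, 0, -2, 3, -1, 2], r+c [5, 3, 6, 10, 7, 13, 12] are all distinct, so no two queens attack.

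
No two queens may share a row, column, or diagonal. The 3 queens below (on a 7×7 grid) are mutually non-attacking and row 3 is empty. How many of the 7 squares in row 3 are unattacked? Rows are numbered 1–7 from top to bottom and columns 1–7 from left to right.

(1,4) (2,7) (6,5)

(1,4) attacks row 3 at column 4 and diagonals 2, 6.
(2,7) attacks row 3 at column 7 and diagonals 6.
(6,5) attacks row 3 at column 5 and diagonals 2.
Attacked columns: {2, 4, 5, 6, 7}. Safe: {1, 3}.

2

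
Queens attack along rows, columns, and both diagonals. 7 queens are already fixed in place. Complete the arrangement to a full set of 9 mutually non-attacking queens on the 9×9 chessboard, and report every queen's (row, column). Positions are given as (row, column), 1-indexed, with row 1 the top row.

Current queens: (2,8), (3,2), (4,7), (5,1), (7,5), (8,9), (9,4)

(1,6) (2,8) (3,2) (4,7) (5,1) (6,3) (7,5) (8,9) (9,4)

Row 1: attacked by (2,8)→{7,8,9}; (3,2)→{2,4}; (4,7)→{4,7}; (5,1)→{1,5}; (7,5)→{5}; (8,9)→{2,9}; (9,4)→{4}. Safe: 3, 6. Place at column 6.
Row 6: attacked by (1,6)→{1,6}; (2,8)→{4,8}; (3,2)→{2,5}; (4,7)→{5,7,9}; (5,1)→{1,2}; (7,5)→{4,5,6}; (8,9)→{7,9}; (9,4)→{1,4,7}. Safe: 3. Place at column 3.
Columns [6, 8, 2, 7, 1, 3, 5, 9, 4], r−c [-5, -6, 1, -3, 4, 3, 2, -1, 5], r+c [7, 10, 5, 11, 6, 9, 12, 17, 13] are all distinct, so no two queens attack.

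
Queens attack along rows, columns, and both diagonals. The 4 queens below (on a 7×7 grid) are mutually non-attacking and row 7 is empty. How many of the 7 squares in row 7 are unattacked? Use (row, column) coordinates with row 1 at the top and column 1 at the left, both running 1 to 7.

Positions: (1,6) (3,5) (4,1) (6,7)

2

(1,6) attacks row 7 at column 6.
(3,5) attacks row 7 at column 5 and diagonals 1.
(4,1) attacks row 7 at column 1 and diagonals 4.
(6,7) attacks row 7 at column 7 and diagonals 6.
Attacked columns: {1, 4, 5, 6, 7}. Safe: {2, 3}.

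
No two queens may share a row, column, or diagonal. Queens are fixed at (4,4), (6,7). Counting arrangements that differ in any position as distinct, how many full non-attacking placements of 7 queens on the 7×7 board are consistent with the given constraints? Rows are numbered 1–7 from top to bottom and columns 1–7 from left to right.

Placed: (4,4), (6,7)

Branch on row 1: col 3 → 1; col 5 → 1; col 6 → 0.
Sum: 1 + 1 + 0 = 2.

2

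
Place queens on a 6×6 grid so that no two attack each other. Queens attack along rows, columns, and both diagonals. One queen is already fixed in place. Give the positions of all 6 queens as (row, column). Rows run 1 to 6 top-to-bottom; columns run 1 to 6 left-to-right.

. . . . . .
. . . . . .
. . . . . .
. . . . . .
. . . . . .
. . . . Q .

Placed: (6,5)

(1,2) (2,4) (3,6) (4,1) (5,3) (6,5)

Row 1: attacked by (6,5)→{5}. Safe: 1, 2, 3, 4, 6. Place at column 2.
Row 2: attacked by (1,2)→{1,2,3}; (6,5)→{1,5}. Safe: 4, 6. Place at column 4.
Row 3: attacked by (1,2)→{2,4}; (2,4)→{3,4,5}; (6,5)→{2,5}. Safe: 1, 6. Place at column 6.
Row 4: attacked by (1,2)→{2,5}; (2,4)→{2,4,6}; (3,6)→{5,6}; (6,5)→{3,5}. Safe: 1. Place at column 1.
Row 5: attacked by (1,2)→{2,6}; (2,4)→{1,4}; (3,6)→{4,6}; (4,1)→{1,2}; (6,5)→{4,5,6}. Safe: 3. Place at column 3.
Columns [2, 4, 6, 1, 3, 5], r−c [-1, -2, -3, 3, 2, 1], r+c [3, 6, 9, 5, 8, 11] are all distinct, so no two queens attack.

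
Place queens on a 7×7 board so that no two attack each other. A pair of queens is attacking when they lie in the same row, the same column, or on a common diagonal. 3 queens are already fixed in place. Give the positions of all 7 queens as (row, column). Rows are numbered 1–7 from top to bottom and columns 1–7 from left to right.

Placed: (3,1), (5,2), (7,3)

Row 1: attacked by (3,1)→{1,3}; (5,2)→{2,6}; (7,3)→{3}. Safe: 4, 5, 7. Place at column 7.
Row 2: attacked by (1,7)→{6,7}; (3,1)→{1,2}; (5,2)→{2,5}; (7,3)→{3}. Safe: 4. Place at column 4.
Row 4: attacked by (1,7)→{4,7}; (2,4)→{2,4,6}; (3,1)→{1,2}; (5,2)→{1,2,3}; (7,3)→{3,6}. Safe: 5. Place at column 5.
Row 6: attacked by (1,7)→{2,7}; (2,4)→{4}; (3,1)→{1,4}; (4,5)→{3,5,7}; (5,2)→{1,2,3}; (7,3)→{2,3,4}. Safe: 6. Place at column 6.
Columns [7, 4, 1, 5, 2, 6, 3], r−c [-6, -2, 2, -1, 3, 0, 4], r+c [8, 6, 4, 9, 7, 12, 10] are all distinct, so no two queens attack.

(1,7) (2,4) (3,1) (4,5) (5,2) (6,6) (7,3)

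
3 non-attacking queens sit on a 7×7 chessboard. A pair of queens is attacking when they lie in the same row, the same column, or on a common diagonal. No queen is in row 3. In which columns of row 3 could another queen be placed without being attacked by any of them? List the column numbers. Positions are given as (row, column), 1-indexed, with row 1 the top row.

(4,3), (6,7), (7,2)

(4,3) attacks row 3 at column 3 and diagonals 2, 4.
(6,7) attacks row 3 at column 7 and diagonals 4.
(7,2) attacks row 3 at column 2 and diagonals 6.
Attacked columns: {2, 3, 4, 6, 7}. Safe: {1, 5}.

columns 1, 5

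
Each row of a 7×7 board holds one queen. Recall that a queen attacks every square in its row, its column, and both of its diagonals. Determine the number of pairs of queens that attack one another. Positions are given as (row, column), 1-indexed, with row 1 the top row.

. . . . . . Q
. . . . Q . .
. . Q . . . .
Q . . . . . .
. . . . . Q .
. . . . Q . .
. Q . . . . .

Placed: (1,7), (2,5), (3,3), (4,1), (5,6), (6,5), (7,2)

Same column: (2,5)–(6,5) (column 5).
Same diagonal: (5,6)–(6,5) (|5−6| = |6−5| = 1).
Total attacking pairs: 2.

2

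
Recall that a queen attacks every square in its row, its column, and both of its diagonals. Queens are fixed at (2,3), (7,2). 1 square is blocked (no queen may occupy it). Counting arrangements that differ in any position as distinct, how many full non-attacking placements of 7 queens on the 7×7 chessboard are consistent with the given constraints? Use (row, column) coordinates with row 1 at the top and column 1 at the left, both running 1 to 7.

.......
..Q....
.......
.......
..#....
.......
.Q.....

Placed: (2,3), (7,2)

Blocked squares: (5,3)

3

Branch on row 1: col 1 → 0; col 5 → 0; col 6 → 3; col 7 → 0.
Sum: 0 + 0 + 3 + 0 = 3.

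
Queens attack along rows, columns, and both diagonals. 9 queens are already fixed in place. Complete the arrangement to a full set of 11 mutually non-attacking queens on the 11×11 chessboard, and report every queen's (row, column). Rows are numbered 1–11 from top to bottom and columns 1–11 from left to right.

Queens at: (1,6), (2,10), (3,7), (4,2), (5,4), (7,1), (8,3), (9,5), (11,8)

(1,6) (2,10) (3,7) (4,2) (5,4) (6,9) (7,1) (8,3) (9,5) (10,11) (11,8)

Row 6: attacked by (1,6)→{1,6,11}; (2,10)→{6,10}; (3,7)→{4,7,10}; (4,2)→{2,4}; (5,4)→{3,4,5}; (7,1)→{1,2}; (8,3)→{1,3,5}; (9,5)→{2,5,8}; (11,8)→{3,8}. Safe: 9. Place at column 9.
Row 10: attacked by (1,6)→{6}; (2,10)→{2,10}; (3,7)→{7}; (4,2)→{2,8}; (5,4)→{4,9}; (6,9)→{5,9}; (7,1)→{1,4}; (8,3)→{1,3,5}; (9,5)→{4,5,6}; (11,8)→{7,8,9}. Safe: 11. Place at column 11.
Columns [6, 10, 7, 2, 4, 9, 1, 3, 5, 11, 8], r−c [-5, -8, -4, 2, 1, -3, 6, 5, 4, -1, 3], r+c [7, 12, 10, 6, 9, 15, 8, 11, 14, 21, 19] are all distinct, so no two queens attack.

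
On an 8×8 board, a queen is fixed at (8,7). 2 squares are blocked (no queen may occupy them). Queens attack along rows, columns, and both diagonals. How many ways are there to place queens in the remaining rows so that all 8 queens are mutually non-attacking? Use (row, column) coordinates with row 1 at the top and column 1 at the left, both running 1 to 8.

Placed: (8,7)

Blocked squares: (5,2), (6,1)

Branch on row 1: col 1 → 0; col 2 → 0; col 3 → 0; col 4 → 1; col 5 → 3; col 6 → 2; col 8 → 0.
Sum: 0 + 0 + 0 + 1 + 3 + 2 + 0 = 6.

6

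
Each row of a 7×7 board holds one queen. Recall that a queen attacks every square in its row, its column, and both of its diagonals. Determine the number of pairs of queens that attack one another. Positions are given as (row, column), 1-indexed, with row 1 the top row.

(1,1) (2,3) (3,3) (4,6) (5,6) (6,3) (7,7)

8

Same column: (2,3)–(3,3) (column 3); (2,3)–(6,3) (column 3); (3,3)–(6,3) (column 3); (4,6)–(5,6) (column 6).
Same diagonal: (1,1)–(3,3) (|1−3| = |1−3| = 2); (1,1)–(7,7) (|1−7| = |1−7| = 6); (2,3)–(5,6) (|2−5| = |3−6| = 3); (3,3)–(7,7) (|3−7| = |3−7| = 4).
Total attacking pairs: 8.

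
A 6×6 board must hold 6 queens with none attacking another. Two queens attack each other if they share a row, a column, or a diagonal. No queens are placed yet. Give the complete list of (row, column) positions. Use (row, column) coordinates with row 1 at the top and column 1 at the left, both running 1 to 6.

(1,5) (2,3) (3,1) (4,6) (5,4) (6,2)

Row 1: Safe: 1, 2, 3, 4, 5, 6. Place at column 5.
Row 2: attacked by (1,5)→{4,5,6}. Safe: 1, 2, 3. Place at column 3.
Row 3: attacked by (1,5)→{3,5}; (2,3)→{2,3,4}. Safe: 1, 6. Place at column 1.
Row 4: attacked by (1,5)→{2,5}; (2,3)→{1,3,5}; (3,1)→{1,2}. Safe: 4, 6. Place at column 6.
Row 5: attacked by (1,5)→{1,5}; (2,3)→{3,6}; (3,1)→{1,3}; (4,6)→{5,6}. Safe: 2, 4. Place at column 4.
Row 6: attacked by (1,5)→{5}; (2,3)→{3}; (3,1)→{1,4}; (4,6)→{4,6}; (5,4)→{3,4,5}. Safe: 2. Place at column 2.
Columns [5, 3, 1, 6, 4, 2], r−c [-4, -1, 2, -2, 1, 4], r+c [6, 5, 4, 10, 9, 8] are all distinct, so no two queens attack.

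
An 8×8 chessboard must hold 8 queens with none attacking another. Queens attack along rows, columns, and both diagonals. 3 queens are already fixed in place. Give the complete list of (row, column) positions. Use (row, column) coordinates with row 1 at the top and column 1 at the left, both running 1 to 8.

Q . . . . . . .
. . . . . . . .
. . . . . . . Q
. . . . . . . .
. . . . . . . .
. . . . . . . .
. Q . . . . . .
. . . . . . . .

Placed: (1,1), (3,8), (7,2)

(1,1) (2,5) (3,8) (4,6) (5,3) (6,7) (7,2) (8,4)

Row 2: attacked by (1,1)→{1,2}; (3,8)→{7,8}; (7,2)→{2,7}. Safe: 3, 4, 5, 6. Place at column 5.
Row 4: attacked by (1,1)→{1,4}; (2,5)→{3,5,7}; (3,8)→{7,8}; (7,2)→{2,5}. Safe: 6. Place at column 6.
Row 5: attacked by (1,1)→{1,5}; (2,5)→{2,5,8}; (3,8)→{6,8}; (4,6)→{5,6,7}; (7,2)→{2,4}. Safe: 3. Place at column 3.
Row 6: attacked by (1,1)→{1,6}; (2,5)→{1,5}; (3,8)→{5,8}; (4,6)→{4,6,8}; (5,3)→{2,3,4}; (7,2)→{1,2,3}. Safe: 7. Place at column 7.
Row 8: attacked by (1,1)→{1,8}; (2,5)→{5}; (3,8)→{3,8}; (4,6)→{2,6}; (5,3)→{3,6}; (6,7)→{5,7}; (7,2)→{1,2,3}. Safe: 4. Place at column 4.
Columns [1, 5, 8, 6, 3, 7, 2, 4], r−c [0, -3, -5, -2, 2, -1, 5, 4], r+c [2, 7, 11, 10, 8, 13, 9, 12] are all distinct, so no two queens attack.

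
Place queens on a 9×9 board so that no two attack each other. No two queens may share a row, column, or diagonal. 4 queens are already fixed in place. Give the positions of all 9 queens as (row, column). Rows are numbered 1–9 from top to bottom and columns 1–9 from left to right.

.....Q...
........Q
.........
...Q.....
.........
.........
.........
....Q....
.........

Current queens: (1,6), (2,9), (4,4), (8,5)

(1,6) (2,9) (3,7) (4,4) (5,1) (6,8) (7,2) (8,5) (9,3)

Row 3: attacked by (1,6)→{4,6,8}; (2,9)→{8,9}; (4,4)→{3,4,5}; (8,5)→{5}. Safe: 1, 2, 7. Place at column 7.
Row 5: attacked by (1,6)→{2,6}; (2,9)→{6,9}; (3,7)→{5,7,9}; (4,4)→{3,4,5}; (8,5)→{2,5,8}. Safe: 1. Place at column 1.
Row 6: attacked by (1,6)→{1,6}; (2,9)→{5,9}; (3,7)→{4,7}; (4,4)→{2,4,6}; (5,1)→{1,2}; (8,5)→{3,5,7}. Safe: 8. Place at column 8.
Row 7: attacked by (1,6)→{6}; (2,9)→{4,9}; (3,7)→{3,7}; (4,4)→{1,4,7}; (5,1)→{1,3}; (6,8)→{7,8,9}; (8,5)→{4,5,6}. Safe: 2. Place at column 2.
Row 9: attacked by (1,6)→{6}; (2,9)→{2,9}; (3,7)→{1,7}; (4,4)→{4,9}; (5,1)→{1,5}; (6,8)→{5,8}; (7,2)→{2,4}; (8,5)→{4,5,6}. Safe: 3. Place at column 3.
Columns [6, 9, 7, 4, 1, 8, 2, 5, 3], r−c [-5, -7, -4, 0, 4, -2, 5, 3, 6], r+c [7, 11, 10, 8, 6, 14, 9, 13, 12] are all distinct, so no two queens attack.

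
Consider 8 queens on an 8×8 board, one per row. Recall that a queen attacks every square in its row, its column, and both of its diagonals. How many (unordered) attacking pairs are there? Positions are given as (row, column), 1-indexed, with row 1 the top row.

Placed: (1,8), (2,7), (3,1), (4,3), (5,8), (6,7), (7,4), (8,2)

4

Same column: (1,8)–(5,8) (column 8); (2,7)–(6,7) (column 7).
Same diagonal: (1,8)–(2,7) (|1−2| = |8−7| = 1); (5,8)–(6,7) (|5−6| = |8−7| = 1).
Total attacking pairs: 4.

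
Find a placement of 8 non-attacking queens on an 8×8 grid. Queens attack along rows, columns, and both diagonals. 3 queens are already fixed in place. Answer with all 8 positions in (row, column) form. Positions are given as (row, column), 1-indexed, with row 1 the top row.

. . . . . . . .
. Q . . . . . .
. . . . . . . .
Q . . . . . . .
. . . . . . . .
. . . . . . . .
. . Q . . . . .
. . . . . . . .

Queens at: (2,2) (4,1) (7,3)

Row 1: attacked by (2,2)→{1,2,3}; (4,1)→{1,4}; (7,3)→{3}. Safe: 5, 6, 7, 8. Place at column 8.
Row 3: attacked by (1,8)→{6,8}; (2,2)→{1,2,3}; (4,1)→{1,2}; (7,3)→{3,7}. Safe: 4, 5. Place at column 4.
Row 5: attacked by (1,8)→{4,8}; (2,2)→{2,5}; (3,4)→{2,4,6}; (4,1)→{1,2}; (7,3)→{1,3,5}. Safe: 7. Place at column 7.
Row 6: attacked by (1,8)→{3,8}; (2,2)→{2,6}; (3,4)→{1,4,7}; (4,1)→{1,3}; (5,7)→{6,7,8}; (7,3)→{2,3,4}. Safe: 5. Place at column 5.
Row 8: attacked by (1,8)→{1,8}; (2,2)→{2,8}; (3,4)→{4}; (4,1)→{1,5}; (5,7)→{4,7}; (6,5)→{3,5,7}; (7,3)→{2,3,4}. Safe: 6. Place at column 6.
Columns [8, 2, 4, 1, 7, 5, 3, 6], r−c [-7, 0, -1, 3, -2, 1, 4, 2], r+c [9, 4, 7, 5, 12, 11, 10, 14] are all distinct, so no two queens attack.

(1,8) (2,2) (3,4) (4,1) (5,7) (6,5) (7,3) (8,6)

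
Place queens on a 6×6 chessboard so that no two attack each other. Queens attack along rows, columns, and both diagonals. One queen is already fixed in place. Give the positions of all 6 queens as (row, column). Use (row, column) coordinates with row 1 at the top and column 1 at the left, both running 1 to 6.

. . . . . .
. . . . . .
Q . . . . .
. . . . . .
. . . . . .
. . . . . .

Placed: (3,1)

(1,5) (2,3) (3,1) (4,6) (5,4) (6,2)

Row 1: attacked by (3,1)→{1,3}. Safe: 2, 4, 5, 6. Place at column 5.
Row 2: attacked by (1,5)→{4,5,6}; (3,1)→{1,2}. Safe: 3. Place at column 3.
Row 4: attacked by (1,5)→{2,5}; (2,3)→{1,3,5}; (3,1)→{1,2}. Safe: 4, 6. Place at column 6.
Row 5: attacked by (1,5)→{1,5}; (2,3)→{3,6}; (3,1)→{1,3}; (4,6)→{5,6}. Safe: 2, 4. Place at column 4.
Row 6: attacked by (1,5)→{5}; (2,3)→{3}; (3,1)→{1,4}; (4,6)→{4,6}; (5,4)→{3,4,5}. Safe: 2. Place at column 2.
Columns [5, 3, 1, 6, 4, 2], r−c [-4, -1, 2, -2, 1, 4], r+c [6, 5, 4, 10, 9, 8] are all distinct, so no two queens attack.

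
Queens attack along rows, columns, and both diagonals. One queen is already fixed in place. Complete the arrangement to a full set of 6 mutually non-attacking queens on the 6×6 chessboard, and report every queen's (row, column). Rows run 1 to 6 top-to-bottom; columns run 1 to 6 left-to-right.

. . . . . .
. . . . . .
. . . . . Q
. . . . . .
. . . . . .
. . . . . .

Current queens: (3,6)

(1,2) (2,4) (3,6) (4,1) (5,3) (6,5)

Row 1: attacked by (3,6)→{4,6}. Safe: 1, 2, 3, 5. Place at column 2.
Row 2: attacked by (1,2)→{1,2,3}; (3,6)→{5,6}. Safe: 4. Place at column 4.
Row 4: attacked by (1,2)→{2,5}; (2,4)→{2,4,6}; (3,6)→{5,6}. Safe: 1, 3. Place at column 1.
Row 5: attacked by (1,2)→{2,6}; (2,4)→{1,4}; (3,6)→{4,6}; (4,1)→{1,2}. Safe: 3, 5. Place at column 3.
Row 6: attacked by (1,2)→{2}; (2,4)→{4}; (3,6)→{3,6}; (4,1)→{1,3}; (5,3)→{2,3,4}. Safe: 5. Place at column 5.
Columns [2, 4, 6, 1, 3, 5], r−c [-1, -2, -3, 3, 2, 1], r+c [3, 6, 9, 5, 8, 11] are all distinct, so no two queens attack.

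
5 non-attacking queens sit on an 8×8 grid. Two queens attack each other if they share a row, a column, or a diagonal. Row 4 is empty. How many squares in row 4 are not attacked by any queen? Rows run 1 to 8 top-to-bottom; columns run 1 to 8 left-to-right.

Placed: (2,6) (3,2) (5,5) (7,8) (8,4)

(2,6) attacks row 4 at column 6 and diagonals 4, 8.
(3,2) attacks row 4 at column 2 and diagonals 1, 3.
(5,5) attacks row 4 at column 5 and diagonals 4, 6.
(7,8) attacks row 4 at column 8 and diagonals 5.
(8,4) attacks row 4 at column 4 and diagonals 8.
Attacked columns: {1, 2, 3, 4, 5, 6, 8}. Safe: {7}.

1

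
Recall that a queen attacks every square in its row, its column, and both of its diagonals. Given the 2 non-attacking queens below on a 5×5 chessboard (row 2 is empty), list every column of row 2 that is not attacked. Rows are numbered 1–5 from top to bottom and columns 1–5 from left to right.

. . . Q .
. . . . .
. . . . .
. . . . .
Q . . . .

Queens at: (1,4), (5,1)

(1,4) attacks row 2 at column 4 and diagonals 3, 5.
(5,1) attacks row 2 at column 1 and diagonals 4.
Attacked columns: {1, 3, 4, 5}. Safe: {2}.

columns 2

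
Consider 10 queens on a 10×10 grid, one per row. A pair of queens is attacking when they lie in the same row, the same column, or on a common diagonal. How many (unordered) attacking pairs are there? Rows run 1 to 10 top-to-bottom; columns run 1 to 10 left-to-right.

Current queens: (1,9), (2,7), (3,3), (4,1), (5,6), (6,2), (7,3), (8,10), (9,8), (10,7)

6

Same column: (2,7)–(10,7) (column 7); (3,3)–(7,3) (column 3).
Same diagonal: (1,9)–(7,3) (|1−7| = |9−3| = 6); (4,1)–(10,7) (|4−10| = |1−7| = 6); (6,2)–(7,3) (|6−7| = |2−3| = 1); (9,8)–(10,7) (|9−10| = |8−7| = 1).
Total attacking pairs: 6.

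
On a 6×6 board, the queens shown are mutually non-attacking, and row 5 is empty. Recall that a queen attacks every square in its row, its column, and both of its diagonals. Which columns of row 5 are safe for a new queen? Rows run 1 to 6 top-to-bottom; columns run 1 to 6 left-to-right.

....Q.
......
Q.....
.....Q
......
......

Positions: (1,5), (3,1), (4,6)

columns 2, 4

(1,5) attacks row 5 at column 5 and diagonals 1.
(3,1) attacks row 5 at column 1 and diagonals 3.
(4,6) attacks row 5 at column 6 and diagonals 5.
Attacked columns: {1, 3, 5, 6}. Safe: {2, 4}.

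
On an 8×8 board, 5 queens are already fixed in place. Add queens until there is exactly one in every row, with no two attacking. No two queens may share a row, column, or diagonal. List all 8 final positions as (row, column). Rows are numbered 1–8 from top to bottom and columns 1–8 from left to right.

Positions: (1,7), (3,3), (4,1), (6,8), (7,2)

Row 2: attacked by (1,7)→{6,7,8}; (3,3)→{2,3,4}; (4,1)→{1,3}; (6,8)→{4,8}; (7,2)→{2,7}. Safe: 5. Place at column 5.
Row 5: attacked by (1,7)→{3,7}; (2,5)→{2,5,8}; (3,3)→{1,3,5}; (4,1)→{1,2}; (6,8)→{7,8}; (7,2)→{2,4}. Safe: 6. Place at column 6.
Row 8: attacked by (1,7)→{7}; (2,5)→{5}; (3,3)→{3,8}; (4,1)→{1,5}; (5,6)→{3,6}; (6,8)→{6,8}; (7,2)→{1,2,3}. Safe: 4. Place at column 4.
Columns [7, 5, 3, 1, 6, 8, 2, 4], r−c [-6, -3, 0, 3, -1, -2, 5, 4], r+c [8, 7, 6, 5, 11, 14, 9, 12] are all distinct, so no two queens attack.

(1,7) (2,5) (3,3) (4,1) (5,6) (6,8) (7,2) (8,4)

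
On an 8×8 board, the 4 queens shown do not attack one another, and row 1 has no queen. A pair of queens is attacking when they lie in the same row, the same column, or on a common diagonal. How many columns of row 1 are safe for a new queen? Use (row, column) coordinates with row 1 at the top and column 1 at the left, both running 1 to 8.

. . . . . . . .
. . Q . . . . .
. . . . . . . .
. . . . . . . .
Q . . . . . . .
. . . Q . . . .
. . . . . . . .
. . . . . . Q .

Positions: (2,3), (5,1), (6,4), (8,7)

(2,3) attacks row 1 at column 3 and diagonals 2, 4.
(5,1) attacks row 1 at column 1 and diagonals 5.
(6,4) attacks row 1 at column 4.
(8,7) attacks row 1 at column 7.
Attacked columns: {1, 2, 3, 4, 5, 7}. Safe: {6, 8}.

2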